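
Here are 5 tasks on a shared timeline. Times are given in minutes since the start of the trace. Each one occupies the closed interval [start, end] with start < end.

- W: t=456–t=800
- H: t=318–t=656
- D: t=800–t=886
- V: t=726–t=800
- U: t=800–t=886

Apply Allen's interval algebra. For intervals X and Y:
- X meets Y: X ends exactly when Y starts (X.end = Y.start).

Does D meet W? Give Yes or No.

No

D = [t=800, t=886], W = [t=456, t=800].
Actual relation of D to W: met-by.
Asked whether 'meets' holds → No.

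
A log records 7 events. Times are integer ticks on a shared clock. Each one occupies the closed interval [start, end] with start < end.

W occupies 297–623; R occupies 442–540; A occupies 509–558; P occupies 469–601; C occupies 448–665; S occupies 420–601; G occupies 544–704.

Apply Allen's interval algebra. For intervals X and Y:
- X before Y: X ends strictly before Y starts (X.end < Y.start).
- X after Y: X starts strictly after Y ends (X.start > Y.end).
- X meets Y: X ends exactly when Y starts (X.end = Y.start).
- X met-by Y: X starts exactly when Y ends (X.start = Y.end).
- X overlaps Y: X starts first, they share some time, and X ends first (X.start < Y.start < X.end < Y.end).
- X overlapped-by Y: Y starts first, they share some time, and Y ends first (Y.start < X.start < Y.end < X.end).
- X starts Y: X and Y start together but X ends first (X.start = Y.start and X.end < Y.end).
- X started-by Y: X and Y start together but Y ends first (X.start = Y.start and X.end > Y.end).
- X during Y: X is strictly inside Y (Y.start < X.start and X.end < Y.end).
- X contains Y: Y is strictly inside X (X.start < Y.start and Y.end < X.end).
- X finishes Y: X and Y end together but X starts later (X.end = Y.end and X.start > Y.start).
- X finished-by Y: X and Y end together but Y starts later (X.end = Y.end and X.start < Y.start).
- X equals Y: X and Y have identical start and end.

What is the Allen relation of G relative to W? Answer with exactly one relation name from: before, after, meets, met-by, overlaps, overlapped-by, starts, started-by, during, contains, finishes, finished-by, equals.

G = [544, 704]; W = [297, 623].
Compare endpoints: G.start > W.start, G.start < W.end, G.end > W.start, G.end > W.end.
That pattern is 'overlapped-by'.

overlapped-by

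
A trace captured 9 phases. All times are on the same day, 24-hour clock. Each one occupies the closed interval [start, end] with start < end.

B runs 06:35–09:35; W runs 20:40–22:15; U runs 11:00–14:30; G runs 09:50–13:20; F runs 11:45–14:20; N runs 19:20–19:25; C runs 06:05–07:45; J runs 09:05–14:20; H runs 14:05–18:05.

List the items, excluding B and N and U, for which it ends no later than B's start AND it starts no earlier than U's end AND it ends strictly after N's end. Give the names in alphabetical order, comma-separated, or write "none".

Conditions: its end is no later than B's start (X.end <= 06:35) AND its start is no earlier than U's end (X.start >= 14:30) AND its end is strictly after N's end (X.end > 19:25).
C: end 07:45 <= 06:35? ✗; start 06:05 >= 14:30? ✗; end 07:45 > 19:25? ✗ → no.
F: end 14:20 <= 06:35? ✗; start 11:45 >= 14:30? ✗; end 14:20 > 19:25? ✗ → no.
G: end 13:20 <= 06:35? ✗; start 09:50 >= 14:30? ✗; end 13:20 > 19:25? ✗ → no.
H: end 18:05 <= 06:35? ✗; start 14:05 >= 14:30? ✗; end 18:05 > 19:25? ✗ → no.
J: end 14:20 <= 06:35? ✗; start 09:05 >= 14:30? ✗; end 14:20 > 19:25? ✗ → no.
W: end 22:15 <= 06:35? ✗; start 20:40 >= 14:30? ✓; end 22:15 > 19:25? ✓ → no.
Result: none.

none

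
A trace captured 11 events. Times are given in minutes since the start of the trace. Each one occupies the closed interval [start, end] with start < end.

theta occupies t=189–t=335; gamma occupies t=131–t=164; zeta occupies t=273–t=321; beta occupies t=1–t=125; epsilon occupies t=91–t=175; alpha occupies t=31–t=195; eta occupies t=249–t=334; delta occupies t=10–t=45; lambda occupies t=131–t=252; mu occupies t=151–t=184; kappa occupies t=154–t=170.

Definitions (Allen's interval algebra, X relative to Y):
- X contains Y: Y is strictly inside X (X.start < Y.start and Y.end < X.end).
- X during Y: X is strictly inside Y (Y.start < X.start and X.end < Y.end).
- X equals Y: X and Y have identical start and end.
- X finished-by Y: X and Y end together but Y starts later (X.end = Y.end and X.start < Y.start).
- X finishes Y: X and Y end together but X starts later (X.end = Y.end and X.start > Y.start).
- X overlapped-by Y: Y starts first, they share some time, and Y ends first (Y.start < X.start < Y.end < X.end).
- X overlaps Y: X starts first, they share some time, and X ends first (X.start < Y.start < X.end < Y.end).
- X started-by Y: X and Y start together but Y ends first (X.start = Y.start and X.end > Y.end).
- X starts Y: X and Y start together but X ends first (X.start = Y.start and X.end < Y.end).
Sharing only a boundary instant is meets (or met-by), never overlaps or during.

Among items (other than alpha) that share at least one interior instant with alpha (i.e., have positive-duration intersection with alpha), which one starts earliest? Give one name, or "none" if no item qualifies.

beta

Target alpha = [t=31, t=195].
beta [t=1, t=125] → overlaps → candidate.
delta [t=10, t=45] → overlaps → candidate.
epsilon [t=91, t=175] → during → candidate.
eta [t=249, t=334] → after → excluded.
gamma [t=131, t=164] → during → candidate.
kappa [t=154, t=170] → during → candidate.
lambda [t=131, t=252] → overlapped-by → candidate.
mu [t=151, t=184] → during → candidate.
theta [t=189, t=335] → overlapped-by → candidate.
zeta [t=273, t=321] → after → excluded.
Among candidates, earliest start is t=1 → beta.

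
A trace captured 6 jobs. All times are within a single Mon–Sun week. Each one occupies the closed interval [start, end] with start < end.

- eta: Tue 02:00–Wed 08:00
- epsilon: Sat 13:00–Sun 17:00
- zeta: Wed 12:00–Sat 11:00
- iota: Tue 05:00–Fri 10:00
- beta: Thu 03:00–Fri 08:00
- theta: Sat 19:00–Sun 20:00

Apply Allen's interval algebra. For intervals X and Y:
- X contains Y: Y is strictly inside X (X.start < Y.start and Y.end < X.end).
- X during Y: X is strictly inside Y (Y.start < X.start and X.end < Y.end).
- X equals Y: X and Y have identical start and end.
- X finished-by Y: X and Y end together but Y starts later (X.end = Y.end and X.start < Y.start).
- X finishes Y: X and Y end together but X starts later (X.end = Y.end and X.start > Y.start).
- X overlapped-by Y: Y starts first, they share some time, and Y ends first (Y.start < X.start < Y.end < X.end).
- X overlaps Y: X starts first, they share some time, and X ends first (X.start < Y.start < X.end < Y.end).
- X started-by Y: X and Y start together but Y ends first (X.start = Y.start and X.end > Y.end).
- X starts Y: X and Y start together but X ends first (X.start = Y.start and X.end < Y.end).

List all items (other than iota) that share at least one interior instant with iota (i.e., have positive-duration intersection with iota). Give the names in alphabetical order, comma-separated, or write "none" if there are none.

beta, eta, zeta

Target iota = [Tue 05:00, Fri 10:00].
beta [Thu 03:00, Fri 08:00] → during → yes.
epsilon [Sat 13:00, Sun 17:00] → after → no.
eta [Tue 02:00, Wed 08:00] → overlaps → yes.
theta [Sat 19:00, Sun 20:00] → after → no.
zeta [Wed 12:00, Sat 11:00] → overlapped-by → yes.
Result: beta, eta, zeta.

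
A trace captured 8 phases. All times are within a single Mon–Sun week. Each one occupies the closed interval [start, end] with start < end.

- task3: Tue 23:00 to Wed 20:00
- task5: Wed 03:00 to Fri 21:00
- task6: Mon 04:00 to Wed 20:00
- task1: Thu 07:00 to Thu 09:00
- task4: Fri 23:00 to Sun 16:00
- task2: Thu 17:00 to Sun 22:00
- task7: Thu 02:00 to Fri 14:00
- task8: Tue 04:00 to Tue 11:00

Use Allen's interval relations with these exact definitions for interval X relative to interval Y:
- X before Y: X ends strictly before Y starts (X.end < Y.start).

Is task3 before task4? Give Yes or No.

task3 = [Tue 23:00, Wed 20:00], task4 = [Fri 23:00, Sun 16:00].
Actual relation of task3 to task4: before.
Asked whether 'before' holds → Yes.

Yes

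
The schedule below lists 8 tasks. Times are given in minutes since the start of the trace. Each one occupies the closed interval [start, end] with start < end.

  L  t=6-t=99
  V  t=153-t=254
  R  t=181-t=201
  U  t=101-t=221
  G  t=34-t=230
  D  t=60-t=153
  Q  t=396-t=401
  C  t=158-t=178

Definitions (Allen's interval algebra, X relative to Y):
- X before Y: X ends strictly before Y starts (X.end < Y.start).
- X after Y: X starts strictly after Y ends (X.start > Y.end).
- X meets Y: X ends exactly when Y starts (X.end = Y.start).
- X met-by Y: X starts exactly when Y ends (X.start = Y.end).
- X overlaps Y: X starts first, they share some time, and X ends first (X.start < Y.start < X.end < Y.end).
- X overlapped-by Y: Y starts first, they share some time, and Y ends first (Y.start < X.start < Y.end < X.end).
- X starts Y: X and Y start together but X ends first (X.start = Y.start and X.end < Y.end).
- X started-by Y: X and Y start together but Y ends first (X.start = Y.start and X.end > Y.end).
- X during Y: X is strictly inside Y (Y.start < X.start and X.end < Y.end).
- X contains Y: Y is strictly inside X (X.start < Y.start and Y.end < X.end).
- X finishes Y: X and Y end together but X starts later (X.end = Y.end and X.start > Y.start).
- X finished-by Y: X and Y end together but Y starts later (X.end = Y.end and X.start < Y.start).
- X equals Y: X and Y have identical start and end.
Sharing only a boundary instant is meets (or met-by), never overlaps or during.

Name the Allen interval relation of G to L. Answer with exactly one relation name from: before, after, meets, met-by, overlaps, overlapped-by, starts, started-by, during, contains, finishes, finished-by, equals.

G = [t=34, t=230]; L = [t=6, t=99].
Compare endpoints: G.start > L.start, G.start < L.end, G.end > L.start, G.end > L.end.
That pattern is 'overlapped-by'.

overlapped-by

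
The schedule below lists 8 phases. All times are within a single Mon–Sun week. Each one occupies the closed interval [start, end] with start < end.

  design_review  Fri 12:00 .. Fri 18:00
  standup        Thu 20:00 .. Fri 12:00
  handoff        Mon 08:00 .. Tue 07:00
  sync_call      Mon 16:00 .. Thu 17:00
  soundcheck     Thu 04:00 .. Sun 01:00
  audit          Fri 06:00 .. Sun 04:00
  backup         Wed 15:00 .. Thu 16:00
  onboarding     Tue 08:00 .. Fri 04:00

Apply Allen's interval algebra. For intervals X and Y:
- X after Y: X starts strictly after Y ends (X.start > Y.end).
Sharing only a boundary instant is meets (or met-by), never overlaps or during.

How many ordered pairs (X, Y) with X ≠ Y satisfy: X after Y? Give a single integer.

Checking all 56 ordered pairs for relation 'after'; matching pairs in alphabetical order:
(audit, backup): audit after backup ✓
(audit, handoff): audit after handoff ✓
(audit, onboarding): audit after onboarding ✓
(audit, sync_call): audit after sync_call ✓
(backup, handoff): backup after handoff ✓
(design_review, backup): design_review after backup ✓
(design_review, handoff): design_review after handoff ✓
(design_review, onboarding): design_review after onboarding ✓
(design_review, sync_call): design_review after sync_call ✓
(onboarding, handoff): onboarding after handoff ✓
(soundcheck, handoff): soundcheck after handoff ✓
(standup, backup): standup after backup ✓
(standup, handoff): standup after handoff ✓
(standup, sync_call): standup after sync_call ✓
Count: 14.

14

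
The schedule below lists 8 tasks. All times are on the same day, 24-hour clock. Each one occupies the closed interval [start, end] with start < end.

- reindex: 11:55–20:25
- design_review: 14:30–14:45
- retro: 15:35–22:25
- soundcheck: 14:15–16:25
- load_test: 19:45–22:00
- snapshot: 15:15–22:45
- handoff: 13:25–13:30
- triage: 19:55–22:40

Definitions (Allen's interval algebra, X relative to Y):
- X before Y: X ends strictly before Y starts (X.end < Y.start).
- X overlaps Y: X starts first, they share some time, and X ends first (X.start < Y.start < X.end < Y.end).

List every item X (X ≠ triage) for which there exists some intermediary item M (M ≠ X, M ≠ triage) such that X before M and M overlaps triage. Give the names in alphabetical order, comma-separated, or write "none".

Target triage = [19:55, 22:40].
Intermediaries M with M overlaps triage: load_test, reindex, retro.
Via load_test — items with X before load_test: design_review, handoff, soundcheck.
Via reindex — items with X before reindex: none.
Via retro — items with X before retro: design_review, handoff.
Union: design_review, handoff, soundcheck.

design_review, handoff, soundcheck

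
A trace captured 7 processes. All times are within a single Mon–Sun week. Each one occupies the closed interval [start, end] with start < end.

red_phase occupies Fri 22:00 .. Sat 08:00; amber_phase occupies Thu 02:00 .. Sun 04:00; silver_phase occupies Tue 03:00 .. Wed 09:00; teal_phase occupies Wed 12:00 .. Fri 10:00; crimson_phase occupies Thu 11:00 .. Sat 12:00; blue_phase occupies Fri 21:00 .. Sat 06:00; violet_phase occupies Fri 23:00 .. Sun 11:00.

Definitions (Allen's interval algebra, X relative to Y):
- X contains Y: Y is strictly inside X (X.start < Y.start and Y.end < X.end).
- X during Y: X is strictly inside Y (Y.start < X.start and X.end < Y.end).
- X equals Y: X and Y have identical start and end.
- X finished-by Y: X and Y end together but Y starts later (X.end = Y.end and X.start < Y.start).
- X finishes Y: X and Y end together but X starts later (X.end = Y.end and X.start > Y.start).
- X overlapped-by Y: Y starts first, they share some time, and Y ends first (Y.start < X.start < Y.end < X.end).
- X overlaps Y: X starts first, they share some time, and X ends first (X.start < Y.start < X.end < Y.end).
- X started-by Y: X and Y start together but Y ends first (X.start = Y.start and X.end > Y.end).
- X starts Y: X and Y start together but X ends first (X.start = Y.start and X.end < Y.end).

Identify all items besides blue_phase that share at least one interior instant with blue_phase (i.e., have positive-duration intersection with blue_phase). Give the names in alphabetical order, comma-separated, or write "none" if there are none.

Target blue_phase = [Fri 21:00, Sat 06:00].
amber_phase [Thu 02:00, Sun 04:00] → contains → yes.
crimson_phase [Thu 11:00, Sat 12:00] → contains → yes.
red_phase [Fri 22:00, Sat 08:00] → overlapped-by → yes.
silver_phase [Tue 03:00, Wed 09:00] → before → no.
teal_phase [Wed 12:00, Fri 10:00] → before → no.
violet_phase [Fri 23:00, Sun 11:00] → overlapped-by → yes.
Result: amber_phase, crimson_phase, red_phase, violet_phase.

amber_phase, crimson_phase, red_phase, violet_phase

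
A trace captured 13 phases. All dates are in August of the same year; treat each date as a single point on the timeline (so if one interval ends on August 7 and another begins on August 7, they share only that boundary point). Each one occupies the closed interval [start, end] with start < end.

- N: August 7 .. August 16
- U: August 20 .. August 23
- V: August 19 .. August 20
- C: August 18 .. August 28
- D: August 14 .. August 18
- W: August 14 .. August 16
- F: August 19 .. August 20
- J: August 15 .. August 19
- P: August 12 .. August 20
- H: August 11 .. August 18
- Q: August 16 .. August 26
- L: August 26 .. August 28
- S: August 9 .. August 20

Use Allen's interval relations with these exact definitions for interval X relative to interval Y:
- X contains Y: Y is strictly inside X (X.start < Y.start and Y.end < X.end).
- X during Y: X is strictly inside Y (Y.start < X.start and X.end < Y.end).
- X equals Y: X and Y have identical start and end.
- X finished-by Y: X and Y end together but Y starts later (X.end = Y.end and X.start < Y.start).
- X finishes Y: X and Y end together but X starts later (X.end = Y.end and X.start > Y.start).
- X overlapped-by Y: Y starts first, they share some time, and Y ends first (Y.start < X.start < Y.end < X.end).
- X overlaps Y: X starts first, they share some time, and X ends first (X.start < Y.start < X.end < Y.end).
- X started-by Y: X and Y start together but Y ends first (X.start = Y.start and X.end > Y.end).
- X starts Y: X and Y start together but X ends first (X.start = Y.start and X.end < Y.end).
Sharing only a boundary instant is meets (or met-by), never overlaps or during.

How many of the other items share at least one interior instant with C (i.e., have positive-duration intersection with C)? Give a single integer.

8

Target C = [August 18, August 28].
D [August 14, August 18] → meets → no.
F [August 19, August 20] → during → counts.
H [August 11, August 18] → meets → no.
J [August 15, August 19] → overlaps → counts.
L [August 26, August 28] → finishes → counts.
N [August 7, August 16] → before → no.
P [August 12, August 20] → overlaps → counts.
Q [August 16, August 26] → overlaps → counts.
S [August 9, August 20] → overlaps → counts.
U [August 20, August 23] → during → counts.
V [August 19, August 20] → during → counts.
W [August 14, August 16] → before → no.
Total: 8.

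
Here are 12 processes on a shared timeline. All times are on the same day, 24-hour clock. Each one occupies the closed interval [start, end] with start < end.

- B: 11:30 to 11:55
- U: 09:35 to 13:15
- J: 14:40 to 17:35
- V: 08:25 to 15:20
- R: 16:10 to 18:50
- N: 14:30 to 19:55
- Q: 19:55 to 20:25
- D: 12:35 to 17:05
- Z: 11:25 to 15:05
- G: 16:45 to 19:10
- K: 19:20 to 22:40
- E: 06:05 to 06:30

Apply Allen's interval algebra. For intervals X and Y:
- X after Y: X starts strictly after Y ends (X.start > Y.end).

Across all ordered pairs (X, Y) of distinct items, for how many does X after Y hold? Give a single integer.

40

Checking all 132 ordered pairs for relation 'after'; matching pairs in alphabetical order:
(B, E): B after E ✓
(D, B): D after B ✓
(D, E): D after E ✓
(G, B): G after B ✓
(G, E): G after E ✓
(G, U): G after U ✓
(G, V): G after V ✓
(G, Z): G after Z ✓
(J, B): J after B ✓
(J, E): J after E ✓
(J, U): J after U ✓
(K, B): K after B ✓
(K, D): K after D ✓
(K, E): K after E ✓
(K, G): K after G ✓
(K, J): K after J ✓
(K, R): K after R ✓
(K, U): K after U ✓
(K, V): K after V ✓
(K, Z): K after Z ✓
(N, B): N after B ✓
(N, E): N after E ✓
(N, U): N after U ✓
(Q, B): Q after B ✓
... plus 16 further pairs not listed.
Count: 40.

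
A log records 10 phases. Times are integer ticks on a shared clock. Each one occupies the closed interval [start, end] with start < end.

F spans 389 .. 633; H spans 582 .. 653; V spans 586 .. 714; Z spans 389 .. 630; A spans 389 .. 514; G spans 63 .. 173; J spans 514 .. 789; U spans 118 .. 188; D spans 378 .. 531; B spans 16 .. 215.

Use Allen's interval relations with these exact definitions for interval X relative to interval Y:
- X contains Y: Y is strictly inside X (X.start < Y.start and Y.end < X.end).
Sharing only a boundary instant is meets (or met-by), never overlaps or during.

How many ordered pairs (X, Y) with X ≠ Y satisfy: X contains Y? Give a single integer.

5

Checking all 90 ordered pairs for relation 'contains'; matching pairs in alphabetical order:
(B, G): B contains G ✓
(B, U): B contains U ✓
(D, A): D contains A ✓
(J, H): J contains H ✓
(J, V): J contains V ✓
Count: 5.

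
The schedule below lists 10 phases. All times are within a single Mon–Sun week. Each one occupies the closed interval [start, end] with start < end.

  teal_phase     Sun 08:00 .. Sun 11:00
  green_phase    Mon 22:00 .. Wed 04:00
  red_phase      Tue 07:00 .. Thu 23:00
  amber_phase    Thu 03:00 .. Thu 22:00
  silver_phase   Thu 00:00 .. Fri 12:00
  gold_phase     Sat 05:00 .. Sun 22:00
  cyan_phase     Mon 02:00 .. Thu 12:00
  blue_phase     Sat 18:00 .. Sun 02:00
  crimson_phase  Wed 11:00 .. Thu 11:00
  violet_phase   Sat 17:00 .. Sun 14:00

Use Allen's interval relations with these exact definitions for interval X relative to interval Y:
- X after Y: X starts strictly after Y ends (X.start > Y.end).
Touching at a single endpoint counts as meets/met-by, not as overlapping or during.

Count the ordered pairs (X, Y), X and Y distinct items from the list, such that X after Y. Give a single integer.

28

Checking all 90 ordered pairs for relation 'after'; matching pairs in alphabetical order:
(amber_phase, green_phase): amber_phase after green_phase ✓
(blue_phase, amber_phase): blue_phase after amber_phase ✓
(blue_phase, crimson_phase): blue_phase after crimson_phase ✓
(blue_phase, cyan_phase): blue_phase after cyan_phase ✓
(blue_phase, green_phase): blue_phase after green_phase ✓
(blue_phase, red_phase): blue_phase after red_phase ✓
(blue_phase, silver_phase): blue_phase after silver_phase ✓
(crimson_phase, green_phase): crimson_phase after green_phase ✓
(gold_phase, amber_phase): gold_phase after amber_phase ✓
(gold_phase, crimson_phase): gold_phase after crimson_phase ✓
(gold_phase, cyan_phase): gold_phase after cyan_phase ✓
(gold_phase, green_phase): gold_phase after green_phase ✓
(gold_phase, red_phase): gold_phase after red_phase ✓
(gold_phase, silver_phase): gold_phase after silver_phase ✓
(silver_phase, green_phase): silver_phase after green_phase ✓
(teal_phase, amber_phase): teal_phase after amber_phase ✓
(teal_phase, blue_phase): teal_phase after blue_phase ✓
(teal_phase, crimson_phase): teal_phase after crimson_phase ✓
(teal_phase, cyan_phase): teal_phase after cyan_phase ✓
(teal_phase, green_phase): teal_phase after green_phase ✓
(teal_phase, red_phase): teal_phase after red_phase ✓
(teal_phase, silver_phase): teal_phase after silver_phase ✓
(violet_phase, amber_phase): violet_phase after amber_phase ✓
(violet_phase, crimson_phase): violet_phase after crimson_phase ✓
... plus 4 further pairs not listed.
Count: 28.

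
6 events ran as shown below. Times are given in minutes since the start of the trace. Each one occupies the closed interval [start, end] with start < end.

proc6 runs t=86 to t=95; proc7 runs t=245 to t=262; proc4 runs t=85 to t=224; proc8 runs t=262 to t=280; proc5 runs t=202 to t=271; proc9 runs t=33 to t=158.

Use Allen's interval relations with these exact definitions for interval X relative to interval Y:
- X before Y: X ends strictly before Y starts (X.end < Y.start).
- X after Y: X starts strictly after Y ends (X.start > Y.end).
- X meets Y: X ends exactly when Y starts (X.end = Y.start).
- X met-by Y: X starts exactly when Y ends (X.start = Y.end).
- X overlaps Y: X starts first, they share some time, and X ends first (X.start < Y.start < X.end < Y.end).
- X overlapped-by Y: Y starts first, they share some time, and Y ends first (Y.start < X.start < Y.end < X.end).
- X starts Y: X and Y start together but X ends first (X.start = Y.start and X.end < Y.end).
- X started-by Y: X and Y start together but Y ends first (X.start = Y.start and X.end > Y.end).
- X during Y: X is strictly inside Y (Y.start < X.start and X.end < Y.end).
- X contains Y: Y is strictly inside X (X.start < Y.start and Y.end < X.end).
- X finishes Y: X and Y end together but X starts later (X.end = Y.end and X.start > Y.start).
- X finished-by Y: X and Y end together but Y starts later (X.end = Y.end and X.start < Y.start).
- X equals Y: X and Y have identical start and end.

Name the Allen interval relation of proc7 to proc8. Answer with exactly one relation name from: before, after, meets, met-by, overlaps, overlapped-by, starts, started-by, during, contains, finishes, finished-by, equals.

proc7 = [t=245, t=262]; proc8 = [t=262, t=280].
Compare endpoints: proc7.start < proc8.start, proc7.start < proc8.end, proc7.end = proc8.start, proc7.end < proc8.end.
That pattern is 'meets'.

meets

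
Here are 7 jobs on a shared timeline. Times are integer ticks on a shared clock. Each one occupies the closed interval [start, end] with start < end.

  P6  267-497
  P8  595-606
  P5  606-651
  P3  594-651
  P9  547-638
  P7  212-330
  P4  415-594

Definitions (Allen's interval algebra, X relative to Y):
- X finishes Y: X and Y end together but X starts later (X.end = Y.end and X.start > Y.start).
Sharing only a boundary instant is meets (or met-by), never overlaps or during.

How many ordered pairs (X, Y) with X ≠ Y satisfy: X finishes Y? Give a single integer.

Checking all 42 ordered pairs for relation 'finishes'; matching pairs in alphabetical order:
(P5, P3): P5 finishes P3 ✓
Count: 1.

1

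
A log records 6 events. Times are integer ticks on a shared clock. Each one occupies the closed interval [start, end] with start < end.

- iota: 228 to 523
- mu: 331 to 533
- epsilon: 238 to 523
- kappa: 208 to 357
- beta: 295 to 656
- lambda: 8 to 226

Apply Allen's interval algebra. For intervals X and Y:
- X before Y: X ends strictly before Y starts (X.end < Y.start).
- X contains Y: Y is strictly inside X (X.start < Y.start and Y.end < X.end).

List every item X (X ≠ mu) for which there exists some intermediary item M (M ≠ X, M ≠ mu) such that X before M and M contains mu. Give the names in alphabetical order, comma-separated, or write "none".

Target mu = [331, 533].
Intermediaries M with M contains mu: beta.
Via beta — items with X before beta: lambda.
Union: lambda.

lambda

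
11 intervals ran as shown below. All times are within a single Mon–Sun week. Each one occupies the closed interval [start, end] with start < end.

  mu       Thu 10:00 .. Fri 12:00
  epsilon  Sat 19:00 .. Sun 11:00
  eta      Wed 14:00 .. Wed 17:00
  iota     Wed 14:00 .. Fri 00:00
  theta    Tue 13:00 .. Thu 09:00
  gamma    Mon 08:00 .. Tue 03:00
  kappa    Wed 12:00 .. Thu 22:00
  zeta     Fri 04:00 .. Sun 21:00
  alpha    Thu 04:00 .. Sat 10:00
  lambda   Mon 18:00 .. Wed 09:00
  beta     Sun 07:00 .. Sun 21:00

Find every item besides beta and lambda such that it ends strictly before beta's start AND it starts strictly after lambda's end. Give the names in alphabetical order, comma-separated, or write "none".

alpha, eta, iota, kappa, mu

Conditions: its end is strictly before beta's start (X.end < Sun 07:00) AND its start is strictly after lambda's end (X.start > Wed 09:00).
alpha: end Sat 10:00 < Sun 07:00? ✓; start Thu 04:00 > Wed 09:00? ✓ → yes.
epsilon: end Sun 11:00 < Sun 07:00? ✗; start Sat 19:00 > Wed 09:00? ✓ → no.
eta: end Wed 17:00 < Sun 07:00? ✓; start Wed 14:00 > Wed 09:00? ✓ → yes.
gamma: end Tue 03:00 < Sun 07:00? ✓; start Mon 08:00 > Wed 09:00? ✗ → no.
iota: end Fri 00:00 < Sun 07:00? ✓; start Wed 14:00 > Wed 09:00? ✓ → yes.
kappa: end Thu 22:00 < Sun 07:00? ✓; start Wed 12:00 > Wed 09:00? ✓ → yes.
mu: end Fri 12:00 < Sun 07:00? ✓; start Thu 10:00 > Wed 09:00? ✓ → yes.
theta: end Thu 09:00 < Sun 07:00? ✓; start Tue 13:00 > Wed 09:00? ✗ → no.
zeta: end Sun 21:00 < Sun 07:00? ✗; start Fri 04:00 > Wed 09:00? ✓ → no.
Result: alpha, eta, iota, kappa, mu.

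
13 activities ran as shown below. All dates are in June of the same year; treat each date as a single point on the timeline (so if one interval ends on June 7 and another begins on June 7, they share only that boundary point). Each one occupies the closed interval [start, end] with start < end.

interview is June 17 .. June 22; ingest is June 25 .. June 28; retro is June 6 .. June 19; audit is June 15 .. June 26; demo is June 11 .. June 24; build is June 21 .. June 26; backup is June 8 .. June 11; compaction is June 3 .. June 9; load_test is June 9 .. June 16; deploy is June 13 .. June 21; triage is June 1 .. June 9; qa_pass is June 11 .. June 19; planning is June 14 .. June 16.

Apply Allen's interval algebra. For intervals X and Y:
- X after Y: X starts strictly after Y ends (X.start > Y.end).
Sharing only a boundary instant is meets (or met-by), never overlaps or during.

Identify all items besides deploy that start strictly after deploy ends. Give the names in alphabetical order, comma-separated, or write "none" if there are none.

ingest

Target deploy = [June 13, June 21].
audit [June 15, June 26] → overlapped-by → no.
backup [June 8, June 11] → before → no.
build [June 21, June 26] → met-by → no.
compaction [June 3, June 9] → before → no.
demo [June 11, June 24] → contains → no.
ingest [June 25, June 28] → after → yes.
interview [June 17, June 22] → overlapped-by → no.
load_test [June 9, June 16] → overlaps → no.
planning [June 14, June 16] → during → no.
qa_pass [June 11, June 19] → overlaps → no.
retro [June 6, June 19] → overlaps → no.
triage [June 1, June 9] → before → no.
Result: ingest.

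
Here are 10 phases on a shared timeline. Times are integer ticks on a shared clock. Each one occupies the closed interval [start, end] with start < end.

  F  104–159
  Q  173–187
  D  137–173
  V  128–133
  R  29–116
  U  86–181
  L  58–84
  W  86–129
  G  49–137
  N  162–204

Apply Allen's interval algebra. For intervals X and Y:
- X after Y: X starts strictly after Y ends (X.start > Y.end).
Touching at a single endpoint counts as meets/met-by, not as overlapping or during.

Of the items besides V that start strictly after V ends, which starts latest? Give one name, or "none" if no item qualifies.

Target V = [128, 133].
D [137, 173] → after → candidate.
F [104, 159] → contains → excluded.
G [49, 137] → contains → excluded.
L [58, 84] → before → excluded.
N [162, 204] → after → candidate.
Q [173, 187] → after → candidate.
R [29, 116] → before → excluded.
U [86, 181] → contains → excluded.
W [86, 129] → overlaps → excluded.
Among candidates, latest start is 173 → Q.

Q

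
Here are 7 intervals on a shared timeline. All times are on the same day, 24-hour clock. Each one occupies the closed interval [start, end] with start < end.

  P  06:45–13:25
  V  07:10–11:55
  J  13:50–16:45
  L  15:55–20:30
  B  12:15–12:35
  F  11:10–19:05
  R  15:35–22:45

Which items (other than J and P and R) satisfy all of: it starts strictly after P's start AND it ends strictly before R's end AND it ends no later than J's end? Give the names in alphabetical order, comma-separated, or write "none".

Conditions: its start is strictly after P's start (X.start > 06:45) AND its end is strictly before R's end (X.end < 22:45) AND its end is no later than J's end (X.end <= 16:45).
B: start 12:15 > 06:45? ✓; end 12:35 < 22:45? ✓; end 12:35 <= 16:45? ✓ → yes.
F: start 11:10 > 06:45? ✓; end 19:05 < 22:45? ✓; end 19:05 <= 16:45? ✗ → no.
L: start 15:55 > 06:45? ✓; end 20:30 < 22:45? ✓; end 20:30 <= 16:45? ✗ → no.
V: start 07:10 > 06:45? ✓; end 11:55 < 22:45? ✓; end 11:55 <= 16:45? ✓ → yes.
Result: B, V.

B, V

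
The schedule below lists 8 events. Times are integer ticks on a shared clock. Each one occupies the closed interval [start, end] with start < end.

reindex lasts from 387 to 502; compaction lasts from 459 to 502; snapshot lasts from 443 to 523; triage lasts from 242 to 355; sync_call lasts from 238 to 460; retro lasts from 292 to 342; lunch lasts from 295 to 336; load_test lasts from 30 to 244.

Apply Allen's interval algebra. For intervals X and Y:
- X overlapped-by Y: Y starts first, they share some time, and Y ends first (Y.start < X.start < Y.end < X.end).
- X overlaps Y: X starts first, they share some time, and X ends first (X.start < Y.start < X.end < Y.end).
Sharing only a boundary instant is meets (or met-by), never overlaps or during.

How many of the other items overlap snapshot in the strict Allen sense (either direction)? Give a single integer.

2

Target snapshot = [443, 523].
compaction [459, 502] → during → no.
load_test [30, 244] → before → no.
lunch [295, 336] → before → no.
reindex [387, 502] → overlaps → counts.
retro [292, 342] → before → no.
sync_call [238, 460] → overlaps → counts.
triage [242, 355] → before → no.
Total: 2.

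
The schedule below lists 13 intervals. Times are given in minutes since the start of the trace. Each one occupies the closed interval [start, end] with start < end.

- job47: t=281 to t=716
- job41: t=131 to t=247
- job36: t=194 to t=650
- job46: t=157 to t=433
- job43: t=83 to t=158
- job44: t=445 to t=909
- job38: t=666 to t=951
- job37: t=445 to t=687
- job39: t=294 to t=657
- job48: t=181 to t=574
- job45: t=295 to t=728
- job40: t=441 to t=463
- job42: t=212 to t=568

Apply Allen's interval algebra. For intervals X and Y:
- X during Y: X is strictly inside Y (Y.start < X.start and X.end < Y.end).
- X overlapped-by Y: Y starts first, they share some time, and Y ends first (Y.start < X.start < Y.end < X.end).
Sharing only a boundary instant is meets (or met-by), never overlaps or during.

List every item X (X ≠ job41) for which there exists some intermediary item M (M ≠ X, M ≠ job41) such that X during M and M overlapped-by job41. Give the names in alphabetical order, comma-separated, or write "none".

job40, job42

Target job41 = [t=131, t=247].
Intermediaries M with M overlapped-by job41: job36, job42, job46, job48.
Via job36 — items with X during job36: job40, job42.
Via job42 — items with X during job42: job40.
Via job46 — items with X during job46: none.
Via job48 — items with X during job48: job40, job42.
Union: job40, job42.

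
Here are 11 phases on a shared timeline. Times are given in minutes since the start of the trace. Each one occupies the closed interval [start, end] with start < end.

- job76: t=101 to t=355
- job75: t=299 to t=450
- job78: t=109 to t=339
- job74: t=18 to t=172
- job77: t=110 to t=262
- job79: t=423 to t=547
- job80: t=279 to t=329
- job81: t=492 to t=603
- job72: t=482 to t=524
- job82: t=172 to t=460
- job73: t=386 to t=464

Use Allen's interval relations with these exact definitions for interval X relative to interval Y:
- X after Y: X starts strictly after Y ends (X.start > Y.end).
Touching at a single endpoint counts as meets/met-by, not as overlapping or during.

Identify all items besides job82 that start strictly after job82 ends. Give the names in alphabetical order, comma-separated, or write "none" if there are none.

job72, job81

Target job82 = [t=172, t=460].
job72 [t=482, t=524] → after → yes.
job73 [t=386, t=464] → overlapped-by → no.
job74 [t=18, t=172] → meets → no.
job75 [t=299, t=450] → during → no.
job76 [t=101, t=355] → overlaps → no.
job77 [t=110, t=262] → overlaps → no.
job78 [t=109, t=339] → overlaps → no.
job79 [t=423, t=547] → overlapped-by → no.
job80 [t=279, t=329] → during → no.
job81 [t=492, t=603] → after → yes.
Result: job72, job81.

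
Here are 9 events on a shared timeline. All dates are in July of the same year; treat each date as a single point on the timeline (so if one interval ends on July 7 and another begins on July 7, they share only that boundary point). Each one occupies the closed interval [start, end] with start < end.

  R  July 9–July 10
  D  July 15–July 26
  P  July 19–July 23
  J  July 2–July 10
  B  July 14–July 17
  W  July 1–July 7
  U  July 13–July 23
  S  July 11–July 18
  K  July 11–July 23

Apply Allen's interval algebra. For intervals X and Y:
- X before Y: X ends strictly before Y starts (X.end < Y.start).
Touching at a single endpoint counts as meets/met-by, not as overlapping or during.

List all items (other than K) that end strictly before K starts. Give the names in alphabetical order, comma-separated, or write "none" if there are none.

Target K = [July 11, July 23].
B [July 14, July 17] → during → no.
D [July 15, July 26] → overlapped-by → no.
J [July 2, July 10] → before → yes.
P [July 19, July 23] → finishes → no.
R [July 9, July 10] → before → yes.
S [July 11, July 18] → starts → no.
U [July 13, July 23] → finishes → no.
W [July 1, July 7] → before → yes.
Result: J, R, W.

J, R, W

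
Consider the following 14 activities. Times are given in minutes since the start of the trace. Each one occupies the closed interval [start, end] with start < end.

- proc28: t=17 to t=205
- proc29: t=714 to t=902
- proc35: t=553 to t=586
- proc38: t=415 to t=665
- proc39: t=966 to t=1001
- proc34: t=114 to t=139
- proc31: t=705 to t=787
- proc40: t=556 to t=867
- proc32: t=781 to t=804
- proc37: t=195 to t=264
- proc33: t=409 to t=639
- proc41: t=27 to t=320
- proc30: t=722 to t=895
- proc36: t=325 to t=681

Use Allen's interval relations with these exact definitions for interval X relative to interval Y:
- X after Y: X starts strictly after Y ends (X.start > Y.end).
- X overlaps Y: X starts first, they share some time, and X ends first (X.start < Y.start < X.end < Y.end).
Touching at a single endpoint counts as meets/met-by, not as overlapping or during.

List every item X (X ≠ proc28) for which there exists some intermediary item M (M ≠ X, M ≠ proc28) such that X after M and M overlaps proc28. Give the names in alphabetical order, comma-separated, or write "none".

Target proc28 = [t=17, t=205].
Intermediaries M with M overlaps proc28: none.
Union: none.

none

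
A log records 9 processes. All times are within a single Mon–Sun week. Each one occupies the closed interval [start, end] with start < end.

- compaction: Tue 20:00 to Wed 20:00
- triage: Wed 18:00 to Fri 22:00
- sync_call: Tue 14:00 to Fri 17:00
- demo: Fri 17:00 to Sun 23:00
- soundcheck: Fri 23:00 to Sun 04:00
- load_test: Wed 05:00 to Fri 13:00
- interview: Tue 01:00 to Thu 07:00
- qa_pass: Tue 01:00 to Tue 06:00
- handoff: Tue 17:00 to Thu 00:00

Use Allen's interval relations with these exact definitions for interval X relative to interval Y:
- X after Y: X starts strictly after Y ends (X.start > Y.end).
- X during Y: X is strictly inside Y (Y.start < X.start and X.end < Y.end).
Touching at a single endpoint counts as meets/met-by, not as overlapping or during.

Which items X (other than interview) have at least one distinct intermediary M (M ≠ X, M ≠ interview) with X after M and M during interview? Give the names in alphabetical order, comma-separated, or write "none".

demo, soundcheck

Target interview = [Tue 01:00, Thu 07:00].
Intermediaries M with M during interview: compaction, handoff.
Via compaction — items with X after compaction: demo, soundcheck.
Via handoff — items with X after handoff: demo, soundcheck.
Union: demo, soundcheck.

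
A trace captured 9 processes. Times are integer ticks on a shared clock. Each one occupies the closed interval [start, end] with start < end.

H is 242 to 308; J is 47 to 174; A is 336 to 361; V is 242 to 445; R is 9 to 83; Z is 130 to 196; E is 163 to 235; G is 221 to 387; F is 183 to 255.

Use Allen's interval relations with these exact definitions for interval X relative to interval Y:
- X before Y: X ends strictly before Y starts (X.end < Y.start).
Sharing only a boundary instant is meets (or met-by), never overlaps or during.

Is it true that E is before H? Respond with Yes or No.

E = [163, 235], H = [242, 308].
Actual relation of E to H: before.
Asked whether 'before' holds → Yes.

Yes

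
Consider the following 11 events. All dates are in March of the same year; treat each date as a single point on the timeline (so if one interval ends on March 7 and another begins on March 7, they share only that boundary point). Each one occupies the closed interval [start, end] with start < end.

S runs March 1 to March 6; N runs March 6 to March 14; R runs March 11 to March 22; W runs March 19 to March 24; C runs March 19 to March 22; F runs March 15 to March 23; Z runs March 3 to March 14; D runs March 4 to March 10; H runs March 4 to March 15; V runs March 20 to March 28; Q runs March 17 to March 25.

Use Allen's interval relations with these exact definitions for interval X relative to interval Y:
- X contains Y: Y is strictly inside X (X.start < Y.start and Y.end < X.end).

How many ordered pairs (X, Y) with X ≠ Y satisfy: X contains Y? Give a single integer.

5

Checking all 110 ordered pairs for relation 'contains'; matching pairs in alphabetical order:
(F, C): F contains C ✓
(H, N): H contains N ✓
(Q, C): Q contains C ✓
(Q, W): Q contains W ✓
(Z, D): Z contains D ✓
Count: 5.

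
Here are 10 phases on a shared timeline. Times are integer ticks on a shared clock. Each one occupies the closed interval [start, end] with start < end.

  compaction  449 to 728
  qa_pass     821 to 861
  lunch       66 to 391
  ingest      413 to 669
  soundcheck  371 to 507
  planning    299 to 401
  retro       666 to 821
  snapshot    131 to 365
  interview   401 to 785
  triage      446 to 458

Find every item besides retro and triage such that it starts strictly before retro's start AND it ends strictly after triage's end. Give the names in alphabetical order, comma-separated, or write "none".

Conditions: its start is strictly before retro's start (X.start < 666) AND its end is strictly after triage's end (X.end > 458).
compaction: start 449 < 666? ✓; end 728 > 458? ✓ → yes.
ingest: start 413 < 666? ✓; end 669 > 458? ✓ → yes.
interview: start 401 < 666? ✓; end 785 > 458? ✓ → yes.
lunch: start 66 < 666? ✓; end 391 > 458? ✗ → no.
planning: start 299 < 666? ✓; end 401 > 458? ✗ → no.
qa_pass: start 821 < 666? ✗; end 861 > 458? ✓ → no.
snapshot: start 131 < 666? ✓; end 365 > 458? ✗ → no.
soundcheck: start 371 < 666? ✓; end 507 > 458? ✓ → yes.
Result: compaction, ingest, interview, soundcheck.

compaction, ingest, interview, soundcheck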